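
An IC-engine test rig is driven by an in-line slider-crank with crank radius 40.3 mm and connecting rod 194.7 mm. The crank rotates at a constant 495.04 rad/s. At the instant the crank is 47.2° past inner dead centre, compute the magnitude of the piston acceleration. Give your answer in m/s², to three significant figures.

6570

ω = 495 rad/s
x(θ) = r cosθ + √(L² − r² sin²θ); with ω constant, a = ω²·d²x/dθ².
d²x/dθ² = −r cosθ − r²(cos2θ)/√u − r⁴ sin²2θ/(4u^{3/2}),  u = L² − r² sin²θ = 0.0370337 m².
Substituting r = 0.0403 m, L = 0.1947 m, θ = 47.2°: d²x/dθ² = -0.026826 m.
a = ω²·d²x/dθ² = (495)²·(-0.026826) = -6574.1 m/s²;  |a| = 6574.1 m/s².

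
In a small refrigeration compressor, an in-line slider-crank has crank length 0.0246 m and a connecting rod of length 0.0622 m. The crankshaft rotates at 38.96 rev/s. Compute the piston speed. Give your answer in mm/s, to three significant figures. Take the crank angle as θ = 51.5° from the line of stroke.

5930

ω = 2π·39 = 244.8 rad/s
For an in-line slider-crank, x = r cosθ + √(L² − r² sin²θ), so v = −rω sinθ·[1 + r cosθ/√(L² − r² sin²θ)].
With r = 0.0246 m, L = 0.0622 m, θ = 51.5°: √(L² − r² sin²θ) = 0.059146 m.
v = −0.0246·244.8·0.78261·[1 + 0.0246·0.62251/0.059146] = -5.933 m/s.
|v| = 5.933 m/s = 5933 mm/s.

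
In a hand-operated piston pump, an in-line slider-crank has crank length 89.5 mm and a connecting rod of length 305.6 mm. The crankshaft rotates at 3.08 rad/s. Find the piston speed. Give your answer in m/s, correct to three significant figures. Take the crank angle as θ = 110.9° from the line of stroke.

0.230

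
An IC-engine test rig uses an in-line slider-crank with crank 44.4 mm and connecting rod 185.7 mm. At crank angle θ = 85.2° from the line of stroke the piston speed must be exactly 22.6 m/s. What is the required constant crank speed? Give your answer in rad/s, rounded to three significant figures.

500

For an in-line slider-crank, |v_piston| = rω|sinθ|·[1 + r cosθ/√(L² − r² sin²θ)].
With r = 0.0444 m, L = 0.1857 m, θ = 85.2°: the bracketed kinematic factor |dx/dθ| = 0.045156 m.
ω = v/|dx/dθ| = 22.6/0.045156 = 500.49 rad/s.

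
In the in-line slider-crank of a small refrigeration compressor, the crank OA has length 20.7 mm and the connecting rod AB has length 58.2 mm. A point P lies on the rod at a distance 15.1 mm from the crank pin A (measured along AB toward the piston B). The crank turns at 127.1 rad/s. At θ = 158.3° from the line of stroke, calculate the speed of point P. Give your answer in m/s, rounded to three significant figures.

2.02

ω = 127.1 rad/s.  Crank-pin speed |V_A| = rω = 2.631 m/s, perpendicular to OA.
Rod angle: sinφ = −(r/L) sinθ ⇒ φ = -7.557°; ω_rod = −rω cosθ/√(L²−r²sin²θ) = +42.37 rad/s.
V_P = V_A + ω_rod × AP, with AP = 0.0151 m along the rod.
Components: V_Px = −rω sinθ − a·ω_rod·sinφ = -0.88866 m/s;  V_Py = rω cosθ + a·ω_rod·cosφ = -1.8103 m/s.
|V_P| = √(V_Px² + V_Py²) = 2.0166 m/s.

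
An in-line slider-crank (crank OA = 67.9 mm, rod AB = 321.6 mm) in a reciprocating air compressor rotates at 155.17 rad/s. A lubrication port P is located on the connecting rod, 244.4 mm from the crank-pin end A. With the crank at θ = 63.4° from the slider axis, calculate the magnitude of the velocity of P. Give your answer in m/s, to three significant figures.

ω = 155.2 rad/s.  Crank-pin speed |V_A| = rω = 10.536 m/s, perpendicular to OA.
Rod angle: sinφ = −(r/L) sinθ ⇒ φ = -10.882°; ω_rod = −rω cosθ/√(L²−r²sin²θ) = -14.938 rad/s.
V_P = V_A + ω_rod × AP, with AP = 0.2444 m along the rod.
Components: V_Px = −rω sinθ − a·ω_rod·sinφ = -10.11 m/s;  V_Py = rω cosθ + a·ω_rod·cosφ = +1.1325 m/s.
|V_P| = √(V_Px² + V_Py²) = 10.173 m/s.

10.2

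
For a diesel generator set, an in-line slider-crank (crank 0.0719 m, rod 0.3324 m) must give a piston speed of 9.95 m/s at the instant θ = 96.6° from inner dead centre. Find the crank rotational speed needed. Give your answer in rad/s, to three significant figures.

For an in-line slider-crank, |v_piston| = rω|sinθ|·[1 + r cosθ/√(L² − r² sin²θ)].
With r = 0.0719 m, L = 0.3324 m, θ = 96.6°: the bracketed kinematic factor |dx/dθ| = 0.069605 m.
ω = v/|dx/dθ| = 9.95/0.069605 = 142.95 rad/s.

143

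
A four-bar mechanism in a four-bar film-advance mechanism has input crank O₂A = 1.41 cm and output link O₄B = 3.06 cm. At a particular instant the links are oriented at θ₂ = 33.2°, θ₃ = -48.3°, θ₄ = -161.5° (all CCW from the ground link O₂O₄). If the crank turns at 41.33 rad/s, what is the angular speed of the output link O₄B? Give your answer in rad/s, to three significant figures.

20.5

ω₂ = 41.33 rad/s
Differentiating the loop-closure r₂e^{iθ₂}+r₃e^{iθ₃}=r₁+r₄e^{iθ₄} gives r₂ω₂e^{iθ₂}+r₃ω₃e^{iθ₃}=r₄ω₄e^{iθ₄}.
Eliminating the other unknown: ω₄ = r₂ω₂ sin(θ₂−θ₃) / [r₄ sin(θ₄−θ₃)].
Numerator sine = +0.98902; denominator sine = -0.91914.
Result = 0.0141·41.33·(+0.98902) / (0.0306·(-0.91914)) = -20.492 rad/s; magnitude 20.492 rad/s.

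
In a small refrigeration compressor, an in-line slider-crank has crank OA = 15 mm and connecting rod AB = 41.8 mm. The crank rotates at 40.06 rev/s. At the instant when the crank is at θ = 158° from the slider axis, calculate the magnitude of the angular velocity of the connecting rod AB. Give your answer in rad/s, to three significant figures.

ω = 251.7 rad/s (converted from 40.06 rev/s).
The rod makes angle φ with the slider axis where L sinφ = r sinθ; differentiating, L cosφ·φ̇ = r ω cosθ.
L cosφ = √(L² − r² sin²θ) = 0.041421 m.
|ω_rod| = r ω |cosθ| / √(L² − r² sin²θ) = 0.015·251.7·0.92718/0.041421 = 84.515 rad/s.

84.5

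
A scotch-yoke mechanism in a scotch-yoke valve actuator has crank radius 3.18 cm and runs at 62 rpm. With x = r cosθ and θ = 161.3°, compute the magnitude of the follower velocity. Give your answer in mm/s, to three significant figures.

66.2

ω = 6.493 rad/s (from 62 rpm).
x = r cosθ ⇒ ẋ = −rω sinθ.
|v| = rω|sinθ| = 0.0318·6.493·|sin 161.3°| = 0.066196 m/s = 66.196 mm/s.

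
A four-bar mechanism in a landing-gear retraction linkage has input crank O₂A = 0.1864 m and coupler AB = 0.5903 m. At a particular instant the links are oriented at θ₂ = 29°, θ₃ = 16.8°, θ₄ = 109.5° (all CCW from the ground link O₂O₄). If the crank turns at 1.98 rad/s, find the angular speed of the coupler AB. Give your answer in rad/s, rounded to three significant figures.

0.617

ω₂ = 1.98 rad/s
Differentiating the loop-closure r₂e^{iθ₂}+r₃e^{iθ₃}=r₁+r₄e^{iθ₄} gives r₂ω₂e^{iθ₂}+r₃ω₃e^{iθ₃}=r₄ω₄e^{iθ₄}.
Eliminating the other unknown: ω₃ = r₂ω₂ sin(θ₄−θ₂) / [r₃ sin(θ₃−θ₄)].
Numerator sine = +0.98629; denominator sine = -0.99889.
Result = 0.1864·1.98·(+0.98629) / (0.5903·(-0.99889)) = -0.61734 rad/s; magnitude 0.61734 rad/s.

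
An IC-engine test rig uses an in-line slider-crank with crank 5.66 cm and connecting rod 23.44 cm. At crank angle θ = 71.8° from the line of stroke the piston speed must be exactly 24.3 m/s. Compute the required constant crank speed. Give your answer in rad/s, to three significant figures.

419

For an in-line slider-crank, |v_piston| = rω|sinθ|·[1 + r cosθ/√(L² − r² sin²θ)].
With r = 0.0566 m, L = 0.2344 m, θ = 71.8°: the bracketed kinematic factor |dx/dθ| = 0.057935 m.
ω = v/|dx/dθ| = 24.3/0.057935 = 419.44 rad/s.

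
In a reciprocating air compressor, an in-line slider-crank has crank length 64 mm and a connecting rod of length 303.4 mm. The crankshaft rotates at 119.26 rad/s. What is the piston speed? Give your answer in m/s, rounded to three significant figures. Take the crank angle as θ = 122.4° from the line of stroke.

ω = 119.3 rad/s
For an in-line slider-crank, x = r cosθ + √(L² − r² sin²θ), so v = −rω sinθ·[1 + r cosθ/√(L² − r² sin²θ)].
With r = 0.064 m, L = 0.3034 m, θ = 122.4°: √(L² − r² sin²θ) = 0.29855 m.
v = −0.064·119.3·0.84433·[1 + 0.064·-0.53583/0.29855] = -5.7042 m/s.
|v| = 5.7042 m/s.

5.70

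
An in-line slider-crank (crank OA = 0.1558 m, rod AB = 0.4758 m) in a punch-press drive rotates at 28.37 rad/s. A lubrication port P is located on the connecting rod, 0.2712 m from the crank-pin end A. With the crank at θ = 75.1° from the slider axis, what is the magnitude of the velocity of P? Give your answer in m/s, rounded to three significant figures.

ω = 28.37 rad/s.  Crank-pin speed |V_A| = rω = 4.42 m/s, perpendicular to OA.
Rod angle: sinφ = −(r/L) sinθ ⇒ φ = -18.448°; ω_rod = −rω cosθ/√(L²−r²sin²θ) = -2.5181 rad/s.
V_P = V_A + ω_rod × AP, with AP = 0.2712 m along the rod.
Components: V_Px = −rω sinθ − a·ω_rod·sinφ = -4.4875 m/s;  V_Py = rω cosθ + a·ω_rod·cosφ = +0.48873 m/s.
|V_P| = √(V_Px² + V_Py²) = 4.5141 m/s.

4.51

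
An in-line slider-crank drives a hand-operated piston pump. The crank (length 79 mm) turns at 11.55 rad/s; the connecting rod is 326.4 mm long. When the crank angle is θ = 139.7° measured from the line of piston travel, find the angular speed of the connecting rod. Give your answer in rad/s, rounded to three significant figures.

2.16

ω = 11.55 rad/s
The rod makes angle φ with the slider axis where L sinφ = r sinθ; differentiating, L cosφ·φ̇ = r ω cosθ.
L cosφ = √(L² − r² sin²θ) = 0.32238 m.
|ω_rod| = r ω |cosθ| / √(L² − r² sin²θ) = 0.079·11.55·0.76267/0.32238 = 2.1587 rad/s.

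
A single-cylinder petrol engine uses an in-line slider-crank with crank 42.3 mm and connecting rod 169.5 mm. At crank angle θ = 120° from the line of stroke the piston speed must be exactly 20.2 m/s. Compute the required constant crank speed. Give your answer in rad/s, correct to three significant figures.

For an in-line slider-crank, |v_piston| = rω|sinθ|·[1 + r cosθ/√(L² − r² sin²θ)].
With r = 0.0423 m, L = 0.1695 m, θ = 120°: the bracketed kinematic factor |dx/dθ| = 0.031951 m.
ω = v/|dx/dθ| = 20.2/0.031951 = 632.21 rad/s.

632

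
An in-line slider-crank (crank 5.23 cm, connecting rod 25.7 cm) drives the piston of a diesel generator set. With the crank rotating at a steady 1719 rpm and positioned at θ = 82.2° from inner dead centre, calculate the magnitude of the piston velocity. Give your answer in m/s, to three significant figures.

9.59

ω = 2π·1719/60 = 180 rad/s
For an in-line slider-crank, x = r cosθ + √(L² − r² sin²θ), so v = −rω sinθ·[1 + r cosθ/√(L² − r² sin²θ)].
With r = 0.0523 m, L = 0.257 m, θ = 82.2°: √(L² − r² sin²θ) = 0.25172 m.
v = −0.0523·180·0.99075·[1 + 0.0523·0.13572/0.25172] = -9.5906 m/s.
|v| = 9.5906 m/s.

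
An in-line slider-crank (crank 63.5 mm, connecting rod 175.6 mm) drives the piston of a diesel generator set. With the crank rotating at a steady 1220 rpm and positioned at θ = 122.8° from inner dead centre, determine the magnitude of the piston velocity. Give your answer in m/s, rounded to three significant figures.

5.42

ω = 2π·1220/60 = 127.8 rad/s
For an in-line slider-crank, x = r cosθ + √(L² − r² sin²θ), so v = −rω sinθ·[1 + r cosθ/√(L² − r² sin²θ)].
With r = 0.0635 m, L = 0.1756 m, θ = 122.8°: √(L² − r² sin²θ) = 0.16729 m.
v = −0.0635·127.8·0.84057·[1 + 0.0635·-0.54171/0.16729] = -5.417 m/s.
|v| = 5.417 m/s.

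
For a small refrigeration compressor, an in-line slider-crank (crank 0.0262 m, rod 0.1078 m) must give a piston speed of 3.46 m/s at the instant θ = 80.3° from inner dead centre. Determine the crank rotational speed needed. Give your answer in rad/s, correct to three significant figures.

129

For an in-line slider-crank, |v_piston| = rω|sinθ|·[1 + r cosθ/√(L² − r² sin²θ)].
With r = 0.0262 m, L = 0.1078 m, θ = 80.3°: the bracketed kinematic factor |dx/dθ| = 0.026915 m.
ω = v/|dx/dθ| = 3.46/0.026915 = 128.55 rad/s.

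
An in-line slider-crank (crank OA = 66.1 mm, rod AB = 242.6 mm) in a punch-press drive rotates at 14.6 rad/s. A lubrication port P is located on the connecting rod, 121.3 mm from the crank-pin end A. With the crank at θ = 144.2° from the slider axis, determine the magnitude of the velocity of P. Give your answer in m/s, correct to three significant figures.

0.636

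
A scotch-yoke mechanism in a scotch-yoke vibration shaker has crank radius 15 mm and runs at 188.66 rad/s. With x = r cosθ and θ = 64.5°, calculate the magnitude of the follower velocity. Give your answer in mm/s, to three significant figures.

ω = 188.7 rad/s
x = r cosθ ⇒ ẋ = −rω sinθ.
|v| = rω|sinθ| = 0.015·188.7·|sin 64.5°| = 2.5542 m/s = 2554.2 mm/s.

2550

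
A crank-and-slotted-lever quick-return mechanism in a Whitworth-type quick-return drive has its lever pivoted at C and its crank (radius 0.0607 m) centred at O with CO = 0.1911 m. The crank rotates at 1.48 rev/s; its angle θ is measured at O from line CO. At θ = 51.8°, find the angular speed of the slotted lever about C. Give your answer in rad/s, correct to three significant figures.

1.85

ω = 9.299 rad/s (from 1.48 rev/s).
Crank pin A relative to C: A = (d + r cosθ, r sinθ); lever angle φ = atan2(r sinθ, d + r cosθ).
Differentiating tanφ: φ̇ = rω(d cosθ + r)/(d² + r² + 2dr cosθ).
d² + r² + 2dr cosθ = |CA|² = 0.0545505 m²;  d cosθ + r = +0.17888 m.
|ω_lever| = |0.0607·9.299·+0.17888| / 0.0545505 = 1.8509 rad/s.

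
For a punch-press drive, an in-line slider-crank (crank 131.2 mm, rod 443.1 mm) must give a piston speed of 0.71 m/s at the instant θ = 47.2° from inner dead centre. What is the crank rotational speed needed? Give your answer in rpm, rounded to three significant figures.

58.4

For an in-line slider-crank, |v_piston| = rω|sinθ|·[1 + r cosθ/√(L² − r² sin²θ)].
With r = 0.1312 m, L = 0.4431 m, θ = 47.2°: the bracketed kinematic factor |dx/dθ| = 0.11611 m.
ω = v/|dx/dθ| = 0.71/0.11611 = 6.1151 rad/s.
N = 60ω/(2π) = 58.395 rpm.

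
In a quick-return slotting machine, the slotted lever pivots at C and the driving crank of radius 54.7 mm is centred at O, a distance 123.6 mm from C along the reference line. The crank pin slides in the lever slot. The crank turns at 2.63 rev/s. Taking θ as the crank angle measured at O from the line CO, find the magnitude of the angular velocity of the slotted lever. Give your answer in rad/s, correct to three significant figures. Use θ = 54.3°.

ω = 16.52 rad/s (from 2.63 rev/s).
Crank pin A relative to C: A = (d + r cosθ, r sinθ); lever angle φ = atan2(r sinθ, d + r cosθ).
Differentiating tanφ: φ̇ = rω(d cosθ + r)/(d² + r² + 2dr cosθ).
d² + r² + 2dr cosθ = |CA|² = 0.0261596 m²;  d cosθ + r = +0.12683 m.
|ω_lever| = |0.0547·16.52·+0.12683| / 0.0261596 = 4.3823 rad/s.

4.38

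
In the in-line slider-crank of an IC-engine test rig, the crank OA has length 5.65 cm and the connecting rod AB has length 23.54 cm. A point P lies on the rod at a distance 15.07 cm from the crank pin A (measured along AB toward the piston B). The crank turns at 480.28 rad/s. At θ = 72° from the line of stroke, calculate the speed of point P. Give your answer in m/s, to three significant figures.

27.2

ω = 480.3 rad/s.  Crank-pin speed |V_A| = rω = 27.136 m/s, perpendicular to OA.
Rod angle: sinφ = −(r/L) sinθ ⇒ φ = -13.195°; ω_rod = −rω cosθ/√(L²−r²sin²θ) = -36.588 rad/s.
V_P = V_A + ω_rod × AP, with AP = 0.1507 m along the rod.
Components: V_Px = −rω sinθ − a·ω_rod·sinφ = -27.066 m/s;  V_Py = rω cosθ + a·ω_rod·cosφ = +3.0172 m/s.
|V_P| = √(V_Px² + V_Py²) = 27.234 m/s.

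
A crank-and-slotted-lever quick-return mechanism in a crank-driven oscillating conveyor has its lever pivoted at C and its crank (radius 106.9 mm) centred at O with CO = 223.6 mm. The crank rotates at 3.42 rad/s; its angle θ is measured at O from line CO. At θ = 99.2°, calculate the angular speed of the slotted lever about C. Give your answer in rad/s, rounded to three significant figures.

0.484

ω = 3.42 rad/s
Crank pin A relative to C: A = (d + r cosθ, r sinθ); lever angle φ = atan2(r sinθ, d + r cosθ).
Differentiating tanφ: φ̇ = rω(d cosθ + r)/(d² + r² + 2dr cosθ).
d² + r² + 2dr cosθ = |CA|² = 0.0537813 m²;  d cosθ + r = +0.071151 m.
|ω_lever| = |0.1069·3.42·+0.071151| / 0.0537813 = 0.48367 rad/s.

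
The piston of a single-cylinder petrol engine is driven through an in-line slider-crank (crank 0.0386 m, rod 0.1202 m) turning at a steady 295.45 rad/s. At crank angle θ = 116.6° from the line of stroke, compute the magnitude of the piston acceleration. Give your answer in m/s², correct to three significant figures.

2160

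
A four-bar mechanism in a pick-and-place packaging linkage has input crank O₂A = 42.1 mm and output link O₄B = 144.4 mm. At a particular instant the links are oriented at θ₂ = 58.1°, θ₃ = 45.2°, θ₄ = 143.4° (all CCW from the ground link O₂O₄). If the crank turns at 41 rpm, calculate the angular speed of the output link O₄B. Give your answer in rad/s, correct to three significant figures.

ω₂ = 4.294 rad/s (from 41 rpm).
Differentiating the loop-closure r₂e^{iθ₂}+r₃e^{iθ₃}=r₁+r₄e^{iθ₄} gives r₂ω₂e^{iθ₂}+r₃ω₃e^{iθ₃}=r₄ω₄e^{iθ₄}.
Eliminating the other unknown: ω₄ = r₂ω₂ sin(θ₂−θ₃) / [r₄ sin(θ₄−θ₃)].
Numerator sine = +0.22325; denominator sine = +0.98978.
Result = 0.0421·4.294·(+0.22325) / (0.1444·(+0.98978)) = +0.28235 rad/s; magnitude 0.28235 rad/s.

0.282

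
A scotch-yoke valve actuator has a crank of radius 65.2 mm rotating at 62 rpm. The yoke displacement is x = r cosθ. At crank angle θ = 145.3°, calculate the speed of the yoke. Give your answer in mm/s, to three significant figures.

ω = 6.493 rad/s (from 62 rpm).
x = r cosθ ⇒ ẋ = −rω sinθ.
|v| = rω|sinθ| = 0.0652·6.493·|sin 145.3°| = 0.24099 m/s = 240.99 mm/s.

241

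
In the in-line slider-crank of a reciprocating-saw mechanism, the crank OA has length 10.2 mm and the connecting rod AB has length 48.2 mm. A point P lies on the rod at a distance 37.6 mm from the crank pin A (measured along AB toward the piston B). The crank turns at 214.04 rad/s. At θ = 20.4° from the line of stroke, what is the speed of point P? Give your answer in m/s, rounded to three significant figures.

0.988

ω = 214 rad/s.  Crank-pin speed |V_A| = rω = 2.1832 m/s, perpendicular to OA.
Rod angle: sinφ = −(r/L) sinθ ⇒ φ = -4.230°; ω_rod = −rω cosθ/√(L²−r²sin²θ) = -42.57 rad/s.
V_P = V_A + ω_rod × AP, with AP = 0.0376 m along the rod.
Components: V_Px = −rω sinθ − a·ω_rod·sinφ = -0.87907 m/s;  V_Py = rω cosθ + a·ω_rod·cosφ = +0.45001 m/s.
|V_P| = √(V_Px² + V_Py²) = 0.98756 m/s.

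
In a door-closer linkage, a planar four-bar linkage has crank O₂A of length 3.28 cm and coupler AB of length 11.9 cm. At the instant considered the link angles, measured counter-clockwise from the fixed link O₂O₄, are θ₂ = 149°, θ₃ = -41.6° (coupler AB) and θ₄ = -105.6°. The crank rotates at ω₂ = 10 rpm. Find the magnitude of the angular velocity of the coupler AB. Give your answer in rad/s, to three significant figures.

ω₂ = 1.047 rad/s (from 10 rpm).
Differentiating the loop-closure r₂e^{iθ₂}+r₃e^{iθ₃}=r₁+r₄e^{iθ₄} gives r₂ω₂e^{iθ₂}+r₃ω₃e^{iθ₃}=r₄ω₄e^{iθ₄}.
Eliminating the other unknown: ω₃ = r₂ω₂ sin(θ₄−θ₂) / [r₃ sin(θ₃−θ₄)].
Numerator sine = +0.96410; denominator sine = +0.89879.
Result = 0.0328·1.047·(+0.96410) / (0.119·(+0.89879)) = +0.30961 rad/s; magnitude 0.30961 rad/s.

0.310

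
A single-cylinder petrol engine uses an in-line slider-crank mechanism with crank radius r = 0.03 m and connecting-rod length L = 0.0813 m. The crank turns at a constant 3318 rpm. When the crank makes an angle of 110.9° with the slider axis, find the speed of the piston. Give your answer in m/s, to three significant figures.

8.37

ω = 2π·3318/60 = 347.5 rad/s
For an in-line slider-crank, x = r cosθ + √(L² − r² sin²θ), so v = −rω sinθ·[1 + r cosθ/√(L² − r² sin²θ)].
With r = 0.03 m, L = 0.0813 m, θ = 110.9°: √(L² − r² sin²θ) = 0.076317 m.
v = −0.03·347.5·0.93420·[1 + 0.03·-0.35674/0.076317] = -8.3724 m/s.
|v| = 8.3724 m/s.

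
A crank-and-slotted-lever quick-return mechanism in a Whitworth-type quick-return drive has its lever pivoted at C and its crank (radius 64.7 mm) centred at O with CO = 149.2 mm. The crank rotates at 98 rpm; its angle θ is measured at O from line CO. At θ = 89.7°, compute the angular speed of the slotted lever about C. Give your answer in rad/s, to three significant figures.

ω = 10.26 rad/s (from 98 rpm).
Crank pin A relative to C: A = (d + r cosθ, r sinθ); lever angle φ = atan2(r sinθ, d + r cosθ).
Differentiating tanφ: φ̇ = rω(d cosθ + r)/(d² + r² + 2dr cosθ).
d² + r² + 2dr cosθ = |CA|² = 0.0265478 m²;  d cosθ + r = +0.065481 m.
|ω_lever| = |0.0647·10.26·+0.065481| / 0.0265478 = 1.6377 rad/s.

1.64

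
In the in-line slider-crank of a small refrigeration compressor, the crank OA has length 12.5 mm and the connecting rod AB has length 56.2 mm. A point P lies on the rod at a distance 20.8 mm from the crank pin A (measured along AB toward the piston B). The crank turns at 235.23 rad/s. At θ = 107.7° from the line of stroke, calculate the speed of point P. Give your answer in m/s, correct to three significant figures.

2.79

ω = 235.2 rad/s.  Crank-pin speed |V_A| = rω = 2.9404 m/s, perpendicular to OA.
Rod angle: sinφ = −(r/L) sinθ ⇒ φ = -12.233°; ω_rod = −rω cosθ/√(L²−r²sin²θ) = +16.277 rad/s.
V_P = V_A + ω_rod × AP, with AP = 0.0208 m along the rod.
Components: V_Px = −rω sinθ − a·ω_rod·sinφ = -2.7294 m/s;  V_Py = rω cosθ + a·ω_rod·cosφ = -0.56311 m/s.
|V_P| = √(V_Px² + V_Py²) = 2.7869 m/s.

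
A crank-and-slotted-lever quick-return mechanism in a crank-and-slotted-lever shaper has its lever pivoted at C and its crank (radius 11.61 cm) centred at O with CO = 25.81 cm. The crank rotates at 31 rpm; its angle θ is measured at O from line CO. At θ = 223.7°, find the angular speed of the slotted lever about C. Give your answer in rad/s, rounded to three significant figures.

0.723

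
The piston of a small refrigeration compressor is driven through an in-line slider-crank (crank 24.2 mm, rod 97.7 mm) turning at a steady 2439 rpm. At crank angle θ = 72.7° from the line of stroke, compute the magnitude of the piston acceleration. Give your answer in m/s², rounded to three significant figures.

ω = 2π·2439/60 = 255.4 rad/s
x(θ) = r cosθ + √(L² − r² sin²θ); with ω constant, a = ω²·d²x/dθ².
d²x/dθ² = −r cosθ − r²(cos2θ)/√u − r⁴ sin²2θ/(4u^{3/2}),  u = L² − r² sin²θ = 0.00901144 m².
Substituting r = 0.0242 m, L = 0.0977 m, θ = 72.7°: d²x/dθ² = -0.0021506 m.
a = ω²·d²x/dθ² = (255.4)²·(-0.0021506) = -140.3 m/s²;  |a| = 140.3 m/s².

140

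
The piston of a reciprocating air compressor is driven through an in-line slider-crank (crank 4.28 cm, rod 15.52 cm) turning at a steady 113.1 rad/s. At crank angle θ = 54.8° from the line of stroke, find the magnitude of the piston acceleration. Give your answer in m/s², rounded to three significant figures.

ω = 113.1 rad/s
x(θ) = r cosθ + √(L² − r² sin²θ); with ω constant, a = ω²·d²x/dθ².
d²x/dθ² = −r cosθ − r²(cos2θ)/√u − r⁴ sin²2θ/(4u^{3/2}),  u = L² − r² sin²θ = 0.0228639 m².
Substituting r = 0.0428 m, L = 0.1552 m, θ = 54.8°: d²x/dθ² = -0.020823 m.
a = ω²·d²x/dθ² = (113.1)²·(-0.020823) = -266.36 m/s²;  |a| = 266.36 m/s².

266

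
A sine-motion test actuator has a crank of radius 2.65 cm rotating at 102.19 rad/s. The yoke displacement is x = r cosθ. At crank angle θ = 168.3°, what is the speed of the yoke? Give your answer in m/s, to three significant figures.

0.549

ω = 102.2 rad/s
x = r cosθ ⇒ ẋ = −rω sinθ.
|v| = rω|sinθ| = 0.0265·102.2·|sin 168.3°| = 0.54916 m/s.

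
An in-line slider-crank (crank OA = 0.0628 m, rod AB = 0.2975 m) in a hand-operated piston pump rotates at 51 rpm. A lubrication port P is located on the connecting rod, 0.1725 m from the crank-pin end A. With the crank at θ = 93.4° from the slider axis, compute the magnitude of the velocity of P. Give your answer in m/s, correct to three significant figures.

0.332

ω = 5.341 rad/s.  Crank-pin speed |V_A| = rω = 0.3354 m/s, perpendicular to OA.
Rod angle: sinφ = −(r/L) sinθ ⇒ φ = -12.165°; ω_rod = −rω cosθ/√(L²−r²sin²θ) = +0.068397 rad/s.
V_P = V_A + ω_rod × AP, with AP = 0.1725 m along the rod.
Components: V_Px = −rω sinθ − a·ω_rod·sinφ = -0.33232 m/s;  V_Py = rω cosθ + a·ω_rod·cosφ = -0.0083576 m/s.
|V_P| = √(V_Px² + V_Py²) = 0.33242 m/s.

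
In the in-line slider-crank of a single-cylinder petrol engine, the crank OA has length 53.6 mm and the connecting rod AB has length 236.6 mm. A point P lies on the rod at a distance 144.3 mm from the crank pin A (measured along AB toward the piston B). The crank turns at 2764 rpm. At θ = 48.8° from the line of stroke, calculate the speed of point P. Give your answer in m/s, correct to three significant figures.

13.4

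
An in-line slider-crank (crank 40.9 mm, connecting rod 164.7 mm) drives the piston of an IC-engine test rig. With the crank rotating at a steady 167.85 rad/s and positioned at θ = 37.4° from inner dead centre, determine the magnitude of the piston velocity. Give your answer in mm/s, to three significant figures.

5000

ω = 167.8 rad/s
For an in-line slider-crank, x = r cosθ + √(L² − r² sin²θ), so v = −rω sinθ·[1 + r cosθ/√(L² − r² sin²θ)].
With r = 0.0409 m, L = 0.1647 m, θ = 37.4°: √(L² − r² sin²θ) = 0.16282 m.
v = −0.0409·167.8·0.60738·[1 + 0.0409·0.79441/0.16282] = -5.0018 m/s.
|v| = 5.0018 m/s = 5001.8 mm/s.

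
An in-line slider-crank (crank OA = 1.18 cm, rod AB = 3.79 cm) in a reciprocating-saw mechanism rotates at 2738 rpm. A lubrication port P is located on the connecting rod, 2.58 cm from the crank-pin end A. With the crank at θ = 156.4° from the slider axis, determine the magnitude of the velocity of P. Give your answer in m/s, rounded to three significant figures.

ω = 286.7 rad/s.  Crank-pin speed |V_A| = rω = 3.3833 m/s, perpendicular to OA.
Rod angle: sinφ = −(r/L) sinθ ⇒ φ = -7.160°; ω_rod = −rω cosθ/√(L²−r²sin²θ) = +82.447 rad/s.
V_P = V_A + ω_rod × AP, with AP = 0.0258 m along the rod.
Components: V_Px = −rω sinθ − a·ω_rod·sinφ = -1.0894 m/s;  V_Py = rω cosθ + a·ω_rod·cosφ = -0.98982 m/s.
|V_P| = √(V_Px² + V_Py²) = 1.4719 m/s.

1.47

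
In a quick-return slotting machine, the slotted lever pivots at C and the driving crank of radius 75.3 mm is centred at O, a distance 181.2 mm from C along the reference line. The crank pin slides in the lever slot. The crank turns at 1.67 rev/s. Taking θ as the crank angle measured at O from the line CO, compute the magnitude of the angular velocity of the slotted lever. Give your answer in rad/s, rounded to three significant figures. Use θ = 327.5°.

2.93

ω = 10.49 rad/s (from 1.67 rev/s).
Crank pin A relative to C: A = (d + r cosθ, r sinθ); lever angle φ = atan2(r sinθ, d + r cosθ).
Differentiating tanφ: φ̇ = rω(d cosθ + r)/(d² + r² + 2dr cosθ).
d² + r² + 2dr cosθ = |CA|² = 0.0615186 m²;  d cosθ + r = +0.22812 m.
|ω_lever| = |0.0753·10.49·+0.22812| / 0.0615186 = 2.9299 rad/s.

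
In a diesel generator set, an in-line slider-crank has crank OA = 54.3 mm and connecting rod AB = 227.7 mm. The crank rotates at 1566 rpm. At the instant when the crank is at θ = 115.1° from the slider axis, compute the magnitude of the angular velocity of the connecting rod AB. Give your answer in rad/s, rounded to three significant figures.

ω = 164 rad/s (converted from 1566 rpm).
The rod makes angle φ with the slider axis where L sinφ = r sinθ; differentiating, L cosφ·φ̇ = r ω cosθ.
L cosφ = √(L² − r² sin²θ) = 0.22233 m.
|ω_rod| = r ω |cosθ| / √(L² − r² sin²θ) = 0.0543·164·0.42420/0.22233 = 16.99 rad/s.

17.0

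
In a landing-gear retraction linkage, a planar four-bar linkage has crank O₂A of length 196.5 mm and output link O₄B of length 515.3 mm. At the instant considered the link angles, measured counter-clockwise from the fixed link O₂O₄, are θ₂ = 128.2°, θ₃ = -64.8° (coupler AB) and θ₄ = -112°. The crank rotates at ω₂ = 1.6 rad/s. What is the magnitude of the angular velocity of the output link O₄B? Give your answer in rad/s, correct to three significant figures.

0.187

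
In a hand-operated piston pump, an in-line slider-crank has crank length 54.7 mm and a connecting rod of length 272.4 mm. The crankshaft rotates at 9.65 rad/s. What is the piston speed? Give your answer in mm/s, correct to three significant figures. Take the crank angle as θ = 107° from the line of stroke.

475

ω = 9.65 rad/s
For an in-line slider-crank, x = r cosθ + √(L² − r² sin²θ), so v = −rω sinθ·[1 + r cosθ/√(L² − r² sin²θ)].
With r = 0.0547 m, L = 0.2724 m, θ = 107°: √(L² − r² sin²θ) = 0.26733 m.
v = −0.0547·9.65·0.95630·[1 + 0.0547·-0.29237/0.26733] = -0.47459 m/s.
|v| = 0.47459 m/s = 474.59 mm/s.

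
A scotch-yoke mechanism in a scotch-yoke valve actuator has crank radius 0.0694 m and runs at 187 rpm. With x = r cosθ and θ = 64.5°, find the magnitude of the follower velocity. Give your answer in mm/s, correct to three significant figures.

1230

ω = 19.58 rad/s (from 187 rpm).
x = r cosθ ⇒ ẋ = −rω sinθ.
|v| = rω|sinθ| = 0.0694·19.58·|sin 64.5°| = 1.2266 m/s = 1226.6 mm/s.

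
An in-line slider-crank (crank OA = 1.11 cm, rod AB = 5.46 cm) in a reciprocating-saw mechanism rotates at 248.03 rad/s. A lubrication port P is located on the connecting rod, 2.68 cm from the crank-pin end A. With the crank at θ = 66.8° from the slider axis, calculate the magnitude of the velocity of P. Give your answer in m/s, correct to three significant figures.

2.69

ω = 248 rad/s.  Crank-pin speed |V_A| = rω = 2.7531 m/s, perpendicular to OA.
Rod angle: sinφ = −(r/L) sinθ ⇒ φ = -10.769°; ω_rod = −rω cosθ/√(L²−r²sin²θ) = -20.22 rad/s.
V_P = V_A + ω_rod × AP, with AP = 0.0268 m along the rod.
Components: V_Px = −rω sinθ − a·ω_rod·sinφ = -2.6318 m/s;  V_Py = rω cosθ + a·ω_rod·cosφ = +0.55222 m/s.
|V_P| = √(V_Px² + V_Py²) = 2.6891 m/s.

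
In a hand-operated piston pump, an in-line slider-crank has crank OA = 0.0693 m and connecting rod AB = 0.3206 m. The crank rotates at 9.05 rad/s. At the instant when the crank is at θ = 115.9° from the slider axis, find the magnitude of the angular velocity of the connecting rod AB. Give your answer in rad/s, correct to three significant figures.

0.871

ω = 9.05 rad/s
The rod makes angle φ with the slider axis where L sinφ = r sinθ; differentiating, L cosφ·φ̇ = r ω cosθ.
L cosφ = √(L² − r² sin²θ) = 0.31448 m.
|ω_rod| = r ω |cosθ| / √(L² − r² sin²θ) = 0.0693·9.05·0.43680/0.31448 = 0.87111 rad/s.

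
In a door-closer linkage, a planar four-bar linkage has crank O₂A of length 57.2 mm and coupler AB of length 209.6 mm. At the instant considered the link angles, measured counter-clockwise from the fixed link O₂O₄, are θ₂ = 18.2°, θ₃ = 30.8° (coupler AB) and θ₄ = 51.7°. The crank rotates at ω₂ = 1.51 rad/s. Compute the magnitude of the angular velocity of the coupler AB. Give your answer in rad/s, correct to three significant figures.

ω₂ = 1.51 rad/s
Differentiating the loop-closure r₂e^{iθ₂}+r₃e^{iθ₃}=r₁+r₄e^{iθ₄} gives r₂ω₂e^{iθ₂}+r₃ω₃e^{iθ₃}=r₄ω₄e^{iθ₄}.
Eliminating the other unknown: ω₃ = r₂ω₂ sin(θ₄−θ₂) / [r₃ sin(θ₃−θ₄)].
Numerator sine = +0.55194; denominator sine = -0.35674.
Result = 0.0572·1.51·(+0.55194) / (0.2096·(-0.35674)) = -0.63756 rad/s; magnitude 0.63756 rad/s.

0.638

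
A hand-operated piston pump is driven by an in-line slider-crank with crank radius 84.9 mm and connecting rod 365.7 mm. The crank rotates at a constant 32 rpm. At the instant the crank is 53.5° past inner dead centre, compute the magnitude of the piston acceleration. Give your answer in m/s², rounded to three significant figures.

ω = 2π·32/60 = 3.351 rad/s
x(θ) = r cosθ + √(L² − r² sin²θ); with ω constant, a = ω²·d²x/dθ².
d²x/dθ² = −r cosθ − r²(cos2θ)/√u − r⁴ sin²2θ/(4u^{3/2}),  u = L² − r² sin²θ = 0.129079 m².
Substituting r = 0.0849 m, L = 0.3657 m, θ = 53.5°: d²x/dθ² = -0.044891 m.
a = ω²·d²x/dθ² = (3.351)²·(-0.044891) = -0.5041 m/s²;  |a| = 0.5041 m/s².

0.504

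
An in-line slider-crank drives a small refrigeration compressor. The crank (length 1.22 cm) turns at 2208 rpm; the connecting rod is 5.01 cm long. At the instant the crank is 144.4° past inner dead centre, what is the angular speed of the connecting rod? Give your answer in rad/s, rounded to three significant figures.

46.2

ω = 231.2 rad/s (converted from 2208 rpm).
The rod makes angle φ with the slider axis where L sinφ = r sinθ; differentiating, L cosφ·φ̇ = r ω cosθ.
L cosφ = √(L² − r² sin²θ) = 0.049594 m.
|ω_rod| = r ω |cosθ| / √(L² − r² sin²θ) = 0.0122·231.2·0.81310/0.049594 = 46.249 rad/s.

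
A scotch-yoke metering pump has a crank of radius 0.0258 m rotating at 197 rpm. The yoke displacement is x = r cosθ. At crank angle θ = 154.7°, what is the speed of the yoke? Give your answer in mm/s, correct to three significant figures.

227

ω = 20.63 rad/s (from 197 rpm).
x = r cosθ ⇒ ẋ = −rω sinθ.
|v| = rω|sinθ| = 0.0258·20.63·|sin 154.7°| = 0.22746 m/s = 227.46 mm/s.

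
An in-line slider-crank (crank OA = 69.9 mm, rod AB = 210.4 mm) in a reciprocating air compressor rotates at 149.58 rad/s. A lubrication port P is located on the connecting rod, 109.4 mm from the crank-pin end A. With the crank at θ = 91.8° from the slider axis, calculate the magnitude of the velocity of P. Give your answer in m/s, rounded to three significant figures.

10.4

ω = 149.6 rad/s.  Crank-pin speed |V_A| = rω = 10.456 m/s, perpendicular to OA.
Rod angle: sinφ = −(r/L) sinθ ⇒ φ = -19.394°; ω_rod = −rω cosθ/√(L²−r²sin²θ) = +1.6548 rad/s.
V_P = V_A + ω_rod × AP, with AP = 0.1094 m along the rod.
Components: V_Px = −rω sinθ − a·ω_rod·sinφ = -10.39 m/s;  V_Py = rω cosθ + a·ω_rod·cosφ = -0.15765 m/s.
|V_P| = √(V_Px² + V_Py²) = 10.392 m/s.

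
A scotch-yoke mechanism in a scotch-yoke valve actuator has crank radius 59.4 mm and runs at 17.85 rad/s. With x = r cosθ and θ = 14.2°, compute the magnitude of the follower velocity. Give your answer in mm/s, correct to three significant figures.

ω = 17.85 rad/s
x = r cosθ ⇒ ẋ = −rω sinθ.
|v| = rω|sinθ| = 0.0594·17.85·|sin 14.2°| = 0.2601 m/s = 260.1 mm/s.

260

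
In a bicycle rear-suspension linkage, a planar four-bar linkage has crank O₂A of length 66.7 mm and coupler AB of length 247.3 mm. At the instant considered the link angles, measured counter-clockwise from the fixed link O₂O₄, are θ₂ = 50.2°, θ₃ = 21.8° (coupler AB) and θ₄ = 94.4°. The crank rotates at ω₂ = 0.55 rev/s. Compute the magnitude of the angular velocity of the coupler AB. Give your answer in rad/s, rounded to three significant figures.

ω₂ = 3.456 rad/s (from 0.55 rev/s).
Differentiating the loop-closure r₂e^{iθ₂}+r₃e^{iθ₃}=r₁+r₄e^{iθ₄} gives r₂ω₂e^{iθ₂}+r₃ω₃e^{iθ₃}=r₄ω₄e^{iθ₄}.
Eliminating the other unknown: ω₃ = r₂ω₂ sin(θ₄−θ₂) / [r₃ sin(θ₃−θ₄)].
Numerator sine = +0.69717; denominator sine = -0.95424.
Result = 0.0667·3.456·(+0.69717) / (0.2473·(-0.95424)) = -0.68096 rad/s; magnitude 0.68096 rad/s.

0.681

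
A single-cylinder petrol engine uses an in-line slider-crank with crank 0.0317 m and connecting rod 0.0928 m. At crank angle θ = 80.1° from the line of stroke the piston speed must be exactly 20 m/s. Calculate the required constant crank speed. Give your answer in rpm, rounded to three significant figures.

For an in-line slider-crank, |v_piston| = rω|sinθ|·[1 + r cosθ/√(L² − r² sin²θ)].
With r = 0.0317 m, L = 0.0928 m, θ = 80.1°: the bracketed kinematic factor |dx/dθ| = 0.033176 m.
ω = v/|dx/dθ| = 20/0.033176 = 602.85 rad/s.
N = 60ω/(2π) = 5756.8 rpm.

5760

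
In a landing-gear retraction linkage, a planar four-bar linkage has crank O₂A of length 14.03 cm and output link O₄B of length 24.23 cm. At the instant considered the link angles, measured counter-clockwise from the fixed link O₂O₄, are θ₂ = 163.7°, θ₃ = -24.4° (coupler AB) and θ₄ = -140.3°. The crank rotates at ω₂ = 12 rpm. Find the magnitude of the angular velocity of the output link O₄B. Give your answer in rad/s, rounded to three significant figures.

ω₂ = 1.257 rad/s (from 12 rpm).
Differentiating the loop-closure r₂e^{iθ₂}+r₃e^{iθ₃}=r₁+r₄e^{iθ₄} gives r₂ω₂e^{iθ₂}+r₃ω₃e^{iθ₃}=r₄ω₄e^{iθ₄}.
Eliminating the other unknown: ω₄ = r₂ω₂ sin(θ₂−θ₃) / [r₄ sin(θ₄−θ₃)].
Numerator sine = -0.14090; denominator sine = -0.89956.
Result = 0.1403·1.257·(-0.14090) / (0.2423·(-0.89956)) = +0.11397 rad/s; magnitude 0.11397 rad/s.

0.114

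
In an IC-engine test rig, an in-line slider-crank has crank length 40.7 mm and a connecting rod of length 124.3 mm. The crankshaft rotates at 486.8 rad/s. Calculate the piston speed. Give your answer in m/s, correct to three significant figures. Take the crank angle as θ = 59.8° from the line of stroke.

20.1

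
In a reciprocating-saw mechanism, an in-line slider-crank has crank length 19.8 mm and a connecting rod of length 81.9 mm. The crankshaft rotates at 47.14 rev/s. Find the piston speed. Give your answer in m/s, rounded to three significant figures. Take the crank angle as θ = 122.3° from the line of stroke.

4.30

ω = 2π·47.1 = 296.2 rad/s
For an in-line slider-crank, x = r cosθ + √(L² − r² sin²θ), so v = −rω sinθ·[1 + r cosθ/√(L² − r² sin²θ)].
With r = 0.0198 m, L = 0.0819 m, θ = 122.3°: √(L² − r² sin²θ) = 0.080172 m.
v = −0.0198·296.2·0.84526·[1 + 0.0198·-0.53435/0.080172] = -4.3029 m/s.
|v| = 4.3029 m/s.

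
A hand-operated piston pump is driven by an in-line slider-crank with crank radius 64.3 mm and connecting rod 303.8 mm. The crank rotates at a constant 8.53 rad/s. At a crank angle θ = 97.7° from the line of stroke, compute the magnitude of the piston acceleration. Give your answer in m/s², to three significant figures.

ω = 8.53 rad/s
x(θ) = r cosθ + √(L² − r² sin²θ); with ω constant, a = ω²·d²x/dθ².
d²x/dθ² = −r cosθ − r²(cos2θ)/√u − r⁴ sin²2θ/(4u^{3/2}),  u = L² − r² sin²θ = 0.0882342 m².
Substituting r = 0.0643 m, L = 0.3038 m, θ = 97.7°: d²x/dθ² = +0.022023 m.
a = ω²·d²x/dθ² = (8.53)²·(+0.022023) = +1.6024 m/s²;  |a| = 1.6024 m/s².

1.60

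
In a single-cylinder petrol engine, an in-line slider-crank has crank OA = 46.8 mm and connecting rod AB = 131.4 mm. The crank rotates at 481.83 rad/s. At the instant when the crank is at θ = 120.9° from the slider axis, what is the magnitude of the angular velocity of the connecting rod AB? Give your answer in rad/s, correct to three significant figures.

ω = 481.8 rad/s
The rod makes angle φ with the slider axis where L sinφ = r sinθ; differentiating, L cosφ·φ̇ = r ω cosθ.
L cosφ = √(L² − r² sin²θ) = 0.12511 m.
|ω_rod| = r ω |cosθ| / √(L² − r² sin²θ) = 0.0468·481.8·0.51354/0.12511 = 92.557 rad/s.

92.6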